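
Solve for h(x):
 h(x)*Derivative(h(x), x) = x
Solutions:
 h(x) = -sqrt(C1 + x^2)
 h(x) = sqrt(C1 + x^2)


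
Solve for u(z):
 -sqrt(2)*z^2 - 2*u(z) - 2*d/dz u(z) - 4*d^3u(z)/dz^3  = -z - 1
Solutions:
 u(z) = C1*exp(-6^(1/3)*z*(-(9 + sqrt(87))^(1/3) + 6^(1/3)/(9 + sqrt(87))^(1/3))/12)*sin(2^(1/3)*3^(1/6)*z*(3*2^(1/3)/(9 + sqrt(87))^(1/3) + 3^(2/3)*(9 + sqrt(87))^(1/3))/12) + C2*exp(-6^(1/3)*z*(-(9 + sqrt(87))^(1/3) + 6^(1/3)/(9 + sqrt(87))^(1/3))/12)*cos(2^(1/3)*3^(1/6)*z*(3*2^(1/3)/(9 + sqrt(87))^(1/3) + 3^(2/3)*(9 + sqrt(87))^(1/3))/12) + C3*exp(6^(1/3)*z*(-(9 + sqrt(87))^(1/3) + 6^(1/3)/(9 + sqrt(87))^(1/3))/6) - sqrt(2)*z^2/2 + z/2 + sqrt(2)*z - sqrt(2)


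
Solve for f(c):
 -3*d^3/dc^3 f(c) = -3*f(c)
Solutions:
 f(c) = C3*exp(c) + (C1*sin(sqrt(3)*c/2) + C2*cos(sqrt(3)*c/2))*exp(-c/2)


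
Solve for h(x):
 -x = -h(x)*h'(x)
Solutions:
 h(x) = -sqrt(C1 + x^2)
 h(x) = sqrt(C1 + x^2)


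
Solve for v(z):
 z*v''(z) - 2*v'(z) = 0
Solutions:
 v(z) = C1 + C2*z^3


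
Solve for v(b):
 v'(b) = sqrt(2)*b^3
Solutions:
 v(b) = C1 + sqrt(2)*b^4/4


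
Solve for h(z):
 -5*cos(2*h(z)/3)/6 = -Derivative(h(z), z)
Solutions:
 -5*z/6 - 3*log(sin(2*h(z)/3) - 1)/4 + 3*log(sin(2*h(z)/3) + 1)/4 = C1


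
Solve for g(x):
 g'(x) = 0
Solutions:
 g(x) = C1


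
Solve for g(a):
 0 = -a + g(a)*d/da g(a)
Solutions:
 g(a) = -sqrt(C1 + a^2)
 g(a) = sqrt(C1 + a^2)


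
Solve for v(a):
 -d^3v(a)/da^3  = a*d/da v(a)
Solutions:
 v(a) = C1 + Integral(C2*airyai(-a) + C3*airybi(-a), a)


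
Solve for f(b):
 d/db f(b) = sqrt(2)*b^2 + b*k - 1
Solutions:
 f(b) = C1 + sqrt(2)*b^3/3 + b^2*k/2 - b


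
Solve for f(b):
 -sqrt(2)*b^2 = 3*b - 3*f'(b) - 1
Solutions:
 f(b) = C1 + sqrt(2)*b^3/9 + b^2/2 - b/3


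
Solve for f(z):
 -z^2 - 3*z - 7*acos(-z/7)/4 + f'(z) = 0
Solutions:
 f(z) = C1 + z^3/3 + 3*z^2/2 + 7*z*acos(-z/7)/4 + 7*sqrt(49 - z^2)/4


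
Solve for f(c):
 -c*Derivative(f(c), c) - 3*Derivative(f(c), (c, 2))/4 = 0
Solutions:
 f(c) = C1 + C2*erf(sqrt(6)*c/3)


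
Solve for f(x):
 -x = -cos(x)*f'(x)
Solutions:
 f(x) = C1 + Integral(x/cos(x), x)


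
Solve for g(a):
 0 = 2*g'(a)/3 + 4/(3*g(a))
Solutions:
 g(a) = -sqrt(C1 - 4*a)
 g(a) = sqrt(C1 - 4*a)


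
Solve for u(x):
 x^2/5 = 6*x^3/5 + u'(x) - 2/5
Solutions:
 u(x) = C1 - 3*x^4/10 + x^3/15 + 2*x/5


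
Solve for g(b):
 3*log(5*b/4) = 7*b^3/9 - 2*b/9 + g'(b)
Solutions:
 g(b) = C1 - 7*b^4/36 + b^2/9 + 3*b*log(b) - 3*b + b*log(125/64)


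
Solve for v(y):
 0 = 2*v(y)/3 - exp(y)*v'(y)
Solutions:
 v(y) = C1*exp(-2*exp(-y)/3)


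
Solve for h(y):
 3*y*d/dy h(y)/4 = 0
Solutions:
 h(y) = C1


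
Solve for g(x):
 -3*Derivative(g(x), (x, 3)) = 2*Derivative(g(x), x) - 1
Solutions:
 g(x) = C1 + C2*sin(sqrt(6)*x/3) + C3*cos(sqrt(6)*x/3) + x/2


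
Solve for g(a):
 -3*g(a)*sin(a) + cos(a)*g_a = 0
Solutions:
 g(a) = C1/cos(a)^3


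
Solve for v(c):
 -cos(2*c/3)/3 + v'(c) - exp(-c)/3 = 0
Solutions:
 v(c) = C1 + sin(2*c/3)/2 - exp(-c)/3


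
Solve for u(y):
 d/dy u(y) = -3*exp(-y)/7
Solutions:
 u(y) = C1 + 3*exp(-y)/7


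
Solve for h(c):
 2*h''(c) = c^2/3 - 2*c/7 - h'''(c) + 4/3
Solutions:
 h(c) = C1 + C2*c + C3*exp(-2*c) + c^4/72 - 13*c^3/252 + 23*c^2/56


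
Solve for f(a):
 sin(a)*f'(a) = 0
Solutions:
 f(a) = C1


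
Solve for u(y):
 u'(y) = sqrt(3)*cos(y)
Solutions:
 u(y) = C1 + sqrt(3)*sin(y)


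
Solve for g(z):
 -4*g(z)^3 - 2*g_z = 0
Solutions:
 g(z) = -sqrt(2)*sqrt(-1/(C1 - 2*z))/2
 g(z) = sqrt(2)*sqrt(-1/(C1 - 2*z))/2


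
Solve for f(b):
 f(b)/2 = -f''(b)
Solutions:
 f(b) = C1*sin(sqrt(2)*b/2) + C2*cos(sqrt(2)*b/2)


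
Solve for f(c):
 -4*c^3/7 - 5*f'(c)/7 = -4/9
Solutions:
 f(c) = C1 - c^4/5 + 28*c/45


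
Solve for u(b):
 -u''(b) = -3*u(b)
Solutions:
 u(b) = C1*exp(-sqrt(3)*b) + C2*exp(sqrt(3)*b)


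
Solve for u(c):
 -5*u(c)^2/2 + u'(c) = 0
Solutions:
 u(c) = -2/(C1 + 5*c)


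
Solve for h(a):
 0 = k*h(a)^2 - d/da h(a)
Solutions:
 h(a) = -1/(C1 + a*k)


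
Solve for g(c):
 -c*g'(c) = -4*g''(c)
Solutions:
 g(c) = C1 + C2*erfi(sqrt(2)*c/4)


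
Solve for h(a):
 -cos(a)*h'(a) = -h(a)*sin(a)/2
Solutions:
 h(a) = C1/sqrt(cos(a))


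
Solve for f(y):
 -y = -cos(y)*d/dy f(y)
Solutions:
 f(y) = C1 + Integral(y/cos(y), y)


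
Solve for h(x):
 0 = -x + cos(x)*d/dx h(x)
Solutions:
 h(x) = C1 + Integral(x/cos(x), x)


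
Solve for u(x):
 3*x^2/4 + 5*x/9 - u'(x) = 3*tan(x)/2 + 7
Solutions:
 u(x) = C1 + x^3/4 + 5*x^2/18 - 7*x + 3*log(cos(x))/2


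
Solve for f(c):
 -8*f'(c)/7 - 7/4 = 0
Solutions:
 f(c) = C1 - 49*c/32


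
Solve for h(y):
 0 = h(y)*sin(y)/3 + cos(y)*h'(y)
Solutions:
 h(y) = C1*cos(y)^(1/3)


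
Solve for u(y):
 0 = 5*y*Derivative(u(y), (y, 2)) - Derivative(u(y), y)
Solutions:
 u(y) = C1 + C2*y^(6/5)


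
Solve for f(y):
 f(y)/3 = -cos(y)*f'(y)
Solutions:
 f(y) = C1*(sin(y) - 1)^(1/6)/(sin(y) + 1)^(1/6)


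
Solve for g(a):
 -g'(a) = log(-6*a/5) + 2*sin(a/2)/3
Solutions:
 g(a) = C1 - a*log(-a) - a*log(6) + a + a*log(5) + 4*cos(a/2)/3


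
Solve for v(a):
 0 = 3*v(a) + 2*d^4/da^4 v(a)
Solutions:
 v(a) = (C1*sin(6^(1/4)*a/2) + C2*cos(6^(1/4)*a/2))*exp(-6^(1/4)*a/2) + (C3*sin(6^(1/4)*a/2) + C4*cos(6^(1/4)*a/2))*exp(6^(1/4)*a/2)


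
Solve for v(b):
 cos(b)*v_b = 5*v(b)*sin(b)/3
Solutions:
 v(b) = C1/cos(b)^(5/3)


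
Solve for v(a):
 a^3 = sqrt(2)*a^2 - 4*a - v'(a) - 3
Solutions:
 v(a) = C1 - a^4/4 + sqrt(2)*a^3/3 - 2*a^2 - 3*a


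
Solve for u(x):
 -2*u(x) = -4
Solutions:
 u(x) = 2


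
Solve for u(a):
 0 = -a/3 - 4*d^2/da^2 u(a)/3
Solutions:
 u(a) = C1 + C2*a - a^3/24


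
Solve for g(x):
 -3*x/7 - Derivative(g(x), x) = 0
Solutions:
 g(x) = C1 - 3*x^2/14


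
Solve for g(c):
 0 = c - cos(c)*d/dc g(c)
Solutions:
 g(c) = C1 + Integral(c/cos(c), c)


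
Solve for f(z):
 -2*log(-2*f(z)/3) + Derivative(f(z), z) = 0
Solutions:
 -Integral(1/(log(-_y) - log(3) + log(2)), (_y, f(z)))/2 = C1 - z


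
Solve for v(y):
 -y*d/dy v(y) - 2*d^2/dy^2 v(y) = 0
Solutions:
 v(y) = C1 + C2*erf(y/2)


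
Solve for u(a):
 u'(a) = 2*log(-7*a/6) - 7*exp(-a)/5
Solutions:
 u(a) = C1 + 2*a*log(-a) + 2*a*(-log(6) - 1 + log(7)) + 7*exp(-a)/5


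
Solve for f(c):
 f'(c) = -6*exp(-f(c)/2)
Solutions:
 f(c) = 2*log(C1 - 3*c)


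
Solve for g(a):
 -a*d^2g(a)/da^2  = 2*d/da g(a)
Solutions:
 g(a) = C1 + C2/a


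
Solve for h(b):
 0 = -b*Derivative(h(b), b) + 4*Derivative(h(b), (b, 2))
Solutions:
 h(b) = C1 + C2*erfi(sqrt(2)*b/4)


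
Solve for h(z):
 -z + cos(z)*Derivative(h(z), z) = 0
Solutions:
 h(z) = C1 + Integral(z/cos(z), z)


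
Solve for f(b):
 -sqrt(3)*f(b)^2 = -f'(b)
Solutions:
 f(b) = -1/(C1 + sqrt(3)*b)


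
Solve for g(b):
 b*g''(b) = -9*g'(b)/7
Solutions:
 g(b) = C1 + C2/b^(2/7)


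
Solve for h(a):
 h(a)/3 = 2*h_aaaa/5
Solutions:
 h(a) = C1*exp(-5^(1/4)*6^(3/4)*a/6) + C2*exp(5^(1/4)*6^(3/4)*a/6) + C3*sin(5^(1/4)*6^(3/4)*a/6) + C4*cos(5^(1/4)*6^(3/4)*a/6)


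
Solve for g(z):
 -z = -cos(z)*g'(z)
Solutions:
 g(z) = C1 + Integral(z/cos(z), z)


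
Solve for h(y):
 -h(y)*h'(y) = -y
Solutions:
 h(y) = -sqrt(C1 + y^2)
 h(y) = sqrt(C1 + y^2)


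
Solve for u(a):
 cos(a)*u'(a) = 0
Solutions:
 u(a) = C1


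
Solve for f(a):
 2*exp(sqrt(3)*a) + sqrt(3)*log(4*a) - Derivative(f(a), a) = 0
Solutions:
 f(a) = C1 + sqrt(3)*a*log(a) + sqrt(3)*a*(-1 + 2*log(2)) + 2*sqrt(3)*exp(sqrt(3)*a)/3


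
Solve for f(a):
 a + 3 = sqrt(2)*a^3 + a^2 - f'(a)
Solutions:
 f(a) = C1 + sqrt(2)*a^4/4 + a^3/3 - a^2/2 - 3*a


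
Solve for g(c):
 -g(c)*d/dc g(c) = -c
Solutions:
 g(c) = -sqrt(C1 + c^2)
 g(c) = sqrt(C1 + c^2)


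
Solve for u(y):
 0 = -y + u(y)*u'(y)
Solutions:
 u(y) = -sqrt(C1 + y^2)
 u(y) = sqrt(C1 + y^2)


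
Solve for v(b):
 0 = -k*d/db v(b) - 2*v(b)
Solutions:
 v(b) = C1*exp(-2*b/k)


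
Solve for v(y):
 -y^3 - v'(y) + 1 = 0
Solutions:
 v(y) = C1 - y^4/4 + y


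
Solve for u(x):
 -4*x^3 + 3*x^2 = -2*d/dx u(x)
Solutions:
 u(x) = C1 + x^4/2 - x^3/2


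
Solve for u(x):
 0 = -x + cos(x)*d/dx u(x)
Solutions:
 u(x) = C1 + Integral(x/cos(x), x)


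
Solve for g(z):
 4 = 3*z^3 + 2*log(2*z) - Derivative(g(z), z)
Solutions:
 g(z) = C1 + 3*z^4/4 + 2*z*log(z) - 6*z + z*log(4)


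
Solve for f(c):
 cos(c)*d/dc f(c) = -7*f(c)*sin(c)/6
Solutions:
 f(c) = C1*cos(c)^(7/6)


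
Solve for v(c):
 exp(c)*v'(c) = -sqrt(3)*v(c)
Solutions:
 v(c) = C1*exp(sqrt(3)*exp(-c))


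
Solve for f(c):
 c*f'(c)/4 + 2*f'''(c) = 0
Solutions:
 f(c) = C1 + Integral(C2*airyai(-c/2) + C3*airybi(-c/2), c)


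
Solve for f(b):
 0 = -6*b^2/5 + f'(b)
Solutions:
 f(b) = C1 + 2*b^3/5


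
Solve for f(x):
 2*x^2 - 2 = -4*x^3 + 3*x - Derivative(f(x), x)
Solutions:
 f(x) = C1 - x^4 - 2*x^3/3 + 3*x^2/2 + 2*x


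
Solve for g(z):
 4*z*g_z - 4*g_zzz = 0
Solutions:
 g(z) = C1 + Integral(C2*airyai(z) + C3*airybi(z), z)


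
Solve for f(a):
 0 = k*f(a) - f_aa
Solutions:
 f(a) = C1*exp(-a*sqrt(k)) + C2*exp(a*sqrt(k))


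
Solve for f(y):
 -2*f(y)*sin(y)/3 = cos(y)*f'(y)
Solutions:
 f(y) = C1*cos(y)^(2/3)


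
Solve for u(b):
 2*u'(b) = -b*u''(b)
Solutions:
 u(b) = C1 + C2/b


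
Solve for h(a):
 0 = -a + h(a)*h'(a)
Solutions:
 h(a) = -sqrt(C1 + a^2)
 h(a) = sqrt(C1 + a^2)


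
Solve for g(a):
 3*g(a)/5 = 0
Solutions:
 g(a) = 0


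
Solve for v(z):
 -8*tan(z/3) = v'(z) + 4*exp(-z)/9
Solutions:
 v(z) = C1 - 12*log(tan(z/3)^2 + 1) + 4*exp(-z)/9


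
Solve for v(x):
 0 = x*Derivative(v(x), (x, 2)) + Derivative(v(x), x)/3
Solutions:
 v(x) = C1 + C2*x^(2/3)


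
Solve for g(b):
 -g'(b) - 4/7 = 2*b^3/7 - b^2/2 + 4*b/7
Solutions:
 g(b) = C1 - b^4/14 + b^3/6 - 2*b^2/7 - 4*b/7


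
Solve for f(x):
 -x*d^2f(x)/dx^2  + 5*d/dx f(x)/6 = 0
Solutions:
 f(x) = C1 + C2*x^(11/6)


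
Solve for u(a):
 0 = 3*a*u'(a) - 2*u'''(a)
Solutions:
 u(a) = C1 + Integral(C2*airyai(2^(2/3)*3^(1/3)*a/2) + C3*airybi(2^(2/3)*3^(1/3)*a/2), a)


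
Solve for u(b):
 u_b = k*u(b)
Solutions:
 u(b) = C1*exp(b*k)


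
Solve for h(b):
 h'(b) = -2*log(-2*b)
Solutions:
 h(b) = C1 - 2*b*log(-b) + 2*b*(1 - log(2))


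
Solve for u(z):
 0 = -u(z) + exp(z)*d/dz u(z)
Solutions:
 u(z) = C1*exp(-exp(-z))


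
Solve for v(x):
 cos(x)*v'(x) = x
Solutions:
 v(x) = C1 + Integral(x/cos(x), x)


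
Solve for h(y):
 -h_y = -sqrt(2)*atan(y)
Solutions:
 h(y) = C1 + sqrt(2)*(y*atan(y) - log(y^2 + 1)/2)


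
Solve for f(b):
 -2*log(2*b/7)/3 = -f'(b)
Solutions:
 f(b) = C1 + 2*b*log(b)/3 - 2*b*log(7)/3 - 2*b/3 + 2*b*log(2)/3


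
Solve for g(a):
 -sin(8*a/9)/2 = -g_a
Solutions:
 g(a) = C1 - 9*cos(8*a/9)/16


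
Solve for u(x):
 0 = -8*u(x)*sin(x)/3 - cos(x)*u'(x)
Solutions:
 u(x) = C1*cos(x)^(8/3)


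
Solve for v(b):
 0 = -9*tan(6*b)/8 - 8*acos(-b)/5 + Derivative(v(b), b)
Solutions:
 v(b) = C1 + 8*b*acos(-b)/5 + 8*sqrt(1 - b^2)/5 - 3*log(cos(6*b))/16


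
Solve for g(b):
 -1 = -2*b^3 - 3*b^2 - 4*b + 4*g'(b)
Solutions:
 g(b) = C1 + b^4/8 + b^3/4 + b^2/2 - b/4


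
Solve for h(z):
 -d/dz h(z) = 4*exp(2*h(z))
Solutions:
 h(z) = log(-sqrt(-1/(C1 - 4*z))) - log(2)/2
 h(z) = log(-1/(C1 - 4*z))/2 - log(2)/2


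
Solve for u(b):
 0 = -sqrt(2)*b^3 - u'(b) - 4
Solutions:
 u(b) = C1 - sqrt(2)*b^4/4 - 4*b


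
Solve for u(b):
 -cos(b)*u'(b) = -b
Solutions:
 u(b) = C1 + Integral(b/cos(b), b)


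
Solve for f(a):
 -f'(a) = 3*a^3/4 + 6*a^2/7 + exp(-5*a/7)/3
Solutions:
 f(a) = C1 - 3*a^4/16 - 2*a^3/7 + 7*exp(-5*a/7)/15


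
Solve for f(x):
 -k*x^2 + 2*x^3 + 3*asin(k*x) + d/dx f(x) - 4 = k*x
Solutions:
 f(x) = C1 + k*x^3/3 + k*x^2/2 - x^4/2 + 4*x - 3*Piecewise((x*asin(k*x) + sqrt(-k^2*x^2 + 1)/k, Ne(k, 0)), (0, True))


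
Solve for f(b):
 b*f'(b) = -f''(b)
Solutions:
 f(b) = C1 + C2*erf(sqrt(2)*b/2)


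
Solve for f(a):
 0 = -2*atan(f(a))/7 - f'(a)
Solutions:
 Integral(1/atan(_y), (_y, f(a))) = C1 - 2*a/7


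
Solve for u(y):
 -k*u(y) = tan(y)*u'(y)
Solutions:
 u(y) = C1*exp(-k*log(sin(y)))


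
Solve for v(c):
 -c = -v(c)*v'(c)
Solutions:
 v(c) = -sqrt(C1 + c^2)
 v(c) = sqrt(C1 + c^2)


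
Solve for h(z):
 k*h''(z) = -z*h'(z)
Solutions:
 h(z) = C1 + C2*sqrt(k)*erf(sqrt(2)*z*sqrt(1/k)/2)


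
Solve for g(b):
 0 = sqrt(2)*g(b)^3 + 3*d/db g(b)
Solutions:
 g(b) = -sqrt(6)*sqrt(-1/(C1 - sqrt(2)*b))/2
 g(b) = sqrt(6)*sqrt(-1/(C1 - sqrt(2)*b))/2


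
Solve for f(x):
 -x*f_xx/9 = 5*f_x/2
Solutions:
 f(x) = C1 + C2/x^(43/2)


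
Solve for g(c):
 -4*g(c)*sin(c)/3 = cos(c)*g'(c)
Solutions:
 g(c) = C1*cos(c)^(4/3)


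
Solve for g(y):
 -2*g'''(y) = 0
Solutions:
 g(y) = C1 + C2*y + C3*y^2


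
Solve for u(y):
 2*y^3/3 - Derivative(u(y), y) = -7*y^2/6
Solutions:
 u(y) = C1 + y^4/6 + 7*y^3/18


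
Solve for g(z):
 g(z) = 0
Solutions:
 g(z) = 0


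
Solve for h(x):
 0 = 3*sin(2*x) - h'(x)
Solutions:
 h(x) = C1 - 3*cos(2*x)/2


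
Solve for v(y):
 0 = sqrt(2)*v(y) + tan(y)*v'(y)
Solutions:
 v(y) = C1/sin(y)^(sqrt(2))


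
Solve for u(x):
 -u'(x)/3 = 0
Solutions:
 u(x) = C1


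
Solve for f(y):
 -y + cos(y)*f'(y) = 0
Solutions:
 f(y) = C1 + Integral(y/cos(y), y)


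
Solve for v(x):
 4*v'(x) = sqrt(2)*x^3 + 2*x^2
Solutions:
 v(x) = C1 + sqrt(2)*x^4/16 + x^3/6


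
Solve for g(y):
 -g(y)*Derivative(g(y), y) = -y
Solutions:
 g(y) = -sqrt(C1 + y^2)
 g(y) = sqrt(C1 + y^2)


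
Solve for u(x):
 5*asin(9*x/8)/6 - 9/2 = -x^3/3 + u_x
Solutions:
 u(x) = C1 + x^4/12 + 5*x*asin(9*x/8)/6 - 9*x/2 + 5*sqrt(64 - 81*x^2)/54


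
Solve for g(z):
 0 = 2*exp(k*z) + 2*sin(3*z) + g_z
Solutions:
 g(z) = C1 + 2*cos(3*z)/3 - 2*exp(k*z)/k


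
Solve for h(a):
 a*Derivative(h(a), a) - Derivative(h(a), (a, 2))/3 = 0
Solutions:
 h(a) = C1 + C2*erfi(sqrt(6)*a/2)


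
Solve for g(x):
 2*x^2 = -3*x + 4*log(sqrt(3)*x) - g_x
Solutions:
 g(x) = C1 - 2*x^3/3 - 3*x^2/2 + 4*x*log(x) - 4*x + 2*x*log(3)


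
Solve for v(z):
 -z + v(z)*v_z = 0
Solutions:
 v(z) = -sqrt(C1 + z^2)
 v(z) = sqrt(C1 + z^2)


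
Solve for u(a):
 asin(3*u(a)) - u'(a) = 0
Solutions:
 Integral(1/asin(3*_y), (_y, u(a))) = C1 + a


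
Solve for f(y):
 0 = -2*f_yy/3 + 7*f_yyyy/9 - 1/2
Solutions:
 f(y) = C1 + C2*y + C3*exp(-sqrt(42)*y/7) + C4*exp(sqrt(42)*y/7) - 3*y^2/8


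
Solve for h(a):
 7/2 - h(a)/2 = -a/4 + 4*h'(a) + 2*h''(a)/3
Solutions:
 h(a) = C1*exp(a*(-3 + sqrt(33)/2)) + C2*exp(-a*(sqrt(33)/2 + 3)) + a/2 + 3


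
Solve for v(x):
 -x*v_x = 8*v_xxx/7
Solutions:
 v(x) = C1 + Integral(C2*airyai(-7^(1/3)*x/2) + C3*airybi(-7^(1/3)*x/2), x)


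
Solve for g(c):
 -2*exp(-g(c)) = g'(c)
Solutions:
 g(c) = log(C1 - 2*c)


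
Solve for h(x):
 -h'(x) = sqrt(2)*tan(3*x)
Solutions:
 h(x) = C1 + sqrt(2)*log(cos(3*x))/3


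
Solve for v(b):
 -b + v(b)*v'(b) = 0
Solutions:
 v(b) = -sqrt(C1 + b^2)
 v(b) = sqrt(C1 + b^2)


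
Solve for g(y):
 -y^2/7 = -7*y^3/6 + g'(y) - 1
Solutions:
 g(y) = C1 + 7*y^4/24 - y^3/21 + y


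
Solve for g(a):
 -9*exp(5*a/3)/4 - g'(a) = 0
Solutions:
 g(a) = C1 - 27*exp(5*a/3)/20


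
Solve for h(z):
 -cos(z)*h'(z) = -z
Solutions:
 h(z) = C1 + Integral(z/cos(z), z)


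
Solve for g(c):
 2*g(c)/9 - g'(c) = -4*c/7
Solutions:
 g(c) = C1*exp(2*c/9) - 18*c/7 - 81/7


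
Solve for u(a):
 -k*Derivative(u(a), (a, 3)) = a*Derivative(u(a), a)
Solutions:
 u(a) = C1 + Integral(C2*airyai(a*(-1/k)^(1/3)) + C3*airybi(a*(-1/k)^(1/3)), a)


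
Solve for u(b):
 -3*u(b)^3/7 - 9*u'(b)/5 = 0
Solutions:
 u(b) = -sqrt(42)*sqrt(-1/(C1 - 5*b))/2
 u(b) = sqrt(42)*sqrt(-1/(C1 - 5*b))/2


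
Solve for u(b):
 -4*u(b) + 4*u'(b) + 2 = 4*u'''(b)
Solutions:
 u(b) = C1*exp(6^(1/3)*b*(2*3^(1/3)/(sqrt(69) + 9)^(1/3) + 2^(1/3)*(sqrt(69) + 9)^(1/3))/12)*sin(2^(1/3)*3^(1/6)*b*(-2^(1/3)*3^(2/3)*(sqrt(69) + 9)^(1/3) + 6/(sqrt(69) + 9)^(1/3))/12) + C2*exp(6^(1/3)*b*(2*3^(1/3)/(sqrt(69) + 9)^(1/3) + 2^(1/3)*(sqrt(69) + 9)^(1/3))/12)*cos(2^(1/3)*3^(1/6)*b*(-2^(1/3)*3^(2/3)*(sqrt(69) + 9)^(1/3) + 6/(sqrt(69) + 9)^(1/3))/12) + C3*exp(-6^(1/3)*b*(2*3^(1/3)/(sqrt(69) + 9)^(1/3) + 2^(1/3)*(sqrt(69) + 9)^(1/3))/6) + 1/2


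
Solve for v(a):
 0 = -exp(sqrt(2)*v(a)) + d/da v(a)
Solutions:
 v(a) = sqrt(2)*(2*log(-1/(C1 + a)) - log(2))/4


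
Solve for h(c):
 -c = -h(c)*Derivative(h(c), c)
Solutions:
 h(c) = -sqrt(C1 + c^2)
 h(c) = sqrt(C1 + c^2)


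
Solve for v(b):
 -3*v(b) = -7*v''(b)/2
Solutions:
 v(b) = C1*exp(-sqrt(42)*b/7) + C2*exp(sqrt(42)*b/7)


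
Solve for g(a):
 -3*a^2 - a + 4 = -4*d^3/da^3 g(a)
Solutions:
 g(a) = C1 + C2*a + C3*a^2 + a^5/80 + a^4/96 - a^3/6


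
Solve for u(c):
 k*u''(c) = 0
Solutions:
 u(c) = C1 + C2*c


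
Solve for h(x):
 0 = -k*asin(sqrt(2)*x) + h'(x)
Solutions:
 h(x) = C1 + k*(x*asin(sqrt(2)*x) + sqrt(2)*sqrt(1 - 2*x^2)/2)


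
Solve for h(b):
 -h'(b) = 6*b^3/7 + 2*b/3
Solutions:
 h(b) = C1 - 3*b^4/14 - b^2/3


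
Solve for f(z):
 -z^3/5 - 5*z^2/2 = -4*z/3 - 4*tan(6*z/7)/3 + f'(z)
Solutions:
 f(z) = C1 - z^4/20 - 5*z^3/6 + 2*z^2/3 - 14*log(cos(6*z/7))/9


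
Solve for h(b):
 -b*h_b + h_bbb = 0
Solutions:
 h(b) = C1 + Integral(C2*airyai(b) + C3*airybi(b), b)


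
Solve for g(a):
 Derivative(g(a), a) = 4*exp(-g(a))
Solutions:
 g(a) = log(C1 + 4*a)


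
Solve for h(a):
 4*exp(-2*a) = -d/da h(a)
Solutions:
 h(a) = C1 + 2*exp(-2*a)


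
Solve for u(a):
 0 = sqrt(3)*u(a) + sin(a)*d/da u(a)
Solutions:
 u(a) = C1*(cos(a) + 1)^(sqrt(3)/2)/(cos(a) - 1)^(sqrt(3)/2)


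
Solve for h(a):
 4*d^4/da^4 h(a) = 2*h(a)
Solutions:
 h(a) = C1*exp(-2^(3/4)*a/2) + C2*exp(2^(3/4)*a/2) + C3*sin(2^(3/4)*a/2) + C4*cos(2^(3/4)*a/2)


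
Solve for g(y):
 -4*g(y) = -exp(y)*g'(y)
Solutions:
 g(y) = C1*exp(-4*exp(-y))


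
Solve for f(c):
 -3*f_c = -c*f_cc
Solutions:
 f(c) = C1 + C2*c^4


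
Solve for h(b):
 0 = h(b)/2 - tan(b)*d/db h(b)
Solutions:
 h(b) = C1*sqrt(sin(b))


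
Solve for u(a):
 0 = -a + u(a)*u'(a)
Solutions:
 u(a) = -sqrt(C1 + a^2)
 u(a) = sqrt(C1 + a^2)


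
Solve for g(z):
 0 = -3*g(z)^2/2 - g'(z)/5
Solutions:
 g(z) = 2/(C1 + 15*z)


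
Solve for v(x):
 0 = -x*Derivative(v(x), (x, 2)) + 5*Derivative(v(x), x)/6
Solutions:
 v(x) = C1 + C2*x^(11/6)


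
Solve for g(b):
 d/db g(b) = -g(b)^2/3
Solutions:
 g(b) = 3/(C1 + b)


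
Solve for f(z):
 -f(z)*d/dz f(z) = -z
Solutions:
 f(z) = -sqrt(C1 + z^2)
 f(z) = sqrt(C1 + z^2)


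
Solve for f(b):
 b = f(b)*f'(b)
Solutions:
 f(b) = -sqrt(C1 + b^2)
 f(b) = sqrt(C1 + b^2)


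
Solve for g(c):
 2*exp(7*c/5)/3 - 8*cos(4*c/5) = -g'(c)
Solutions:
 g(c) = C1 - 10*exp(7*c/5)/21 + 10*sin(4*c/5)


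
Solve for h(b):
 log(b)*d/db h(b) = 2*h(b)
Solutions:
 h(b) = C1*exp(2*li(b))


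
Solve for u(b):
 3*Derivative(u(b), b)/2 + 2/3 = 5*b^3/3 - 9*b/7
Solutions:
 u(b) = C1 + 5*b^4/18 - 3*b^2/7 - 4*b/9


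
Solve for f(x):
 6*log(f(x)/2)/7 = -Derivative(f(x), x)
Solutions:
 -7*Integral(1/(-log(_y) + log(2)), (_y, f(x)))/6 = C1 - x


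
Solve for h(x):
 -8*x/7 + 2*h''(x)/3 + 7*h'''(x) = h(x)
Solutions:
 h(x) = C1*exp(-x*(8*2^(1/3)/(189*sqrt(35689) + 35705)^(1/3) + 8 + 2^(2/3)*(189*sqrt(35689) + 35705)^(1/3))/252)*sin(2^(1/3)*sqrt(3)*x*(-2^(1/3)*(189*sqrt(35689) + 35705)^(1/3) + 8/(189*sqrt(35689) + 35705)^(1/3))/252) + C2*exp(-x*(8*2^(1/3)/(189*sqrt(35689) + 35705)^(1/3) + 8 + 2^(2/3)*(189*sqrt(35689) + 35705)^(1/3))/252)*cos(2^(1/3)*sqrt(3)*x*(-2^(1/3)*(189*sqrt(35689) + 35705)^(1/3) + 8/(189*sqrt(35689) + 35705)^(1/3))/252) + C3*exp(x*(-4 + 8*2^(1/3)/(189*sqrt(35689) + 35705)^(1/3) + 2^(2/3)*(189*sqrt(35689) + 35705)^(1/3))/126) - 8*x/7


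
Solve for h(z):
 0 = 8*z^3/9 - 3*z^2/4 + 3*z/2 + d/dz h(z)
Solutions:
 h(z) = C1 - 2*z^4/9 + z^3/4 - 3*z^2/4


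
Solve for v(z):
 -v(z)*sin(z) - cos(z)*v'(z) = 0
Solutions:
 v(z) = C1*cos(z)


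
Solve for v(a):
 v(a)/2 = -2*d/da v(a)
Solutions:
 v(a) = C1*exp(-a/4)


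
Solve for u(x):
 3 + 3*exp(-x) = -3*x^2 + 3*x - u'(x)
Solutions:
 u(x) = C1 - x^3 + 3*x^2/2 - 3*x + 3*exp(-x)


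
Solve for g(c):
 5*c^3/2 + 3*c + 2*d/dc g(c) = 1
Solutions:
 g(c) = C1 - 5*c^4/16 - 3*c^2/4 + c/2


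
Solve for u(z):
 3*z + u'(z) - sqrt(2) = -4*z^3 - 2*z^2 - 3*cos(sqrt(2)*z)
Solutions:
 u(z) = C1 - z^4 - 2*z^3/3 - 3*z^2/2 + sqrt(2)*z - 3*sqrt(2)*sin(sqrt(2)*z)/2


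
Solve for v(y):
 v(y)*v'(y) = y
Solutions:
 v(y) = -sqrt(C1 + y^2)
 v(y) = sqrt(C1 + y^2)


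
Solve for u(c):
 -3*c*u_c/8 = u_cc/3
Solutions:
 u(c) = C1 + C2*erf(3*c/4)


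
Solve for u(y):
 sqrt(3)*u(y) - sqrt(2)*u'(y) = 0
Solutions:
 u(y) = C1*exp(sqrt(6)*y/2)


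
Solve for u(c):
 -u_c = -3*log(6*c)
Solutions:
 u(c) = C1 + 3*c*log(c) - 3*c + c*log(216)


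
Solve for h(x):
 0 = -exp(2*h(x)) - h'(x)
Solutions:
 h(x) = log(-sqrt(-1/(C1 - x))) - log(2)/2
 h(x) = log(-1/(C1 - x))/2 - log(2)/2


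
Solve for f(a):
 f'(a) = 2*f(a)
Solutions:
 f(a) = C1*exp(2*a)


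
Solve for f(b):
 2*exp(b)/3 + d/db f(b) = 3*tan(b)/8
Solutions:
 f(b) = C1 - 2*exp(b)/3 - 3*log(cos(b))/8


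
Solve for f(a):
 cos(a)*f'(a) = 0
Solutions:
 f(a) = C1


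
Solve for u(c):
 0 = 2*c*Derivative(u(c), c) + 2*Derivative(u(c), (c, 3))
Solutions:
 u(c) = C1 + Integral(C2*airyai(-c) + C3*airybi(-c), c)


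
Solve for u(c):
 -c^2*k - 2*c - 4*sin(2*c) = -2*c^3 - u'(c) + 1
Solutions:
 u(c) = C1 - c^4/2 + c^3*k/3 + c^2 + c - 2*cos(2*c)


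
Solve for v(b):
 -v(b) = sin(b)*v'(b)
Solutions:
 v(b) = C1*sqrt(cos(b) + 1)/sqrt(cos(b) - 1)


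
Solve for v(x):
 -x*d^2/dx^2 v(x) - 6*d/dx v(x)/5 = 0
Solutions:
 v(x) = C1 + C2/x^(1/5)


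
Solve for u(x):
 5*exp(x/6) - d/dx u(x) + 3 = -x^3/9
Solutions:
 u(x) = C1 + x^4/36 + 3*x + 30*exp(x/6)


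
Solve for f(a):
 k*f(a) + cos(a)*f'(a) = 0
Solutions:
 f(a) = C1*exp(k*(log(sin(a) - 1) - log(sin(a) + 1))/2)


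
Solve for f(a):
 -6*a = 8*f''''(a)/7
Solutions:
 f(a) = C1 + C2*a + C3*a^2 + C4*a^3 - 7*a^5/160


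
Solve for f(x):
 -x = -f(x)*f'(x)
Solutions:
 f(x) = -sqrt(C1 + x^2)
 f(x) = sqrt(C1 + x^2)


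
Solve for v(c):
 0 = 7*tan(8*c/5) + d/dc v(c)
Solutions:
 v(c) = C1 + 35*log(cos(8*c/5))/8


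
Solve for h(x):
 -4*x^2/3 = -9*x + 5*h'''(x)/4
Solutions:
 h(x) = C1 + C2*x + C3*x^2 - 4*x^5/225 + 3*x^4/10


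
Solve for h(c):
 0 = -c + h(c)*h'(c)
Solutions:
 h(c) = -sqrt(C1 + c^2)
 h(c) = sqrt(C1 + c^2)


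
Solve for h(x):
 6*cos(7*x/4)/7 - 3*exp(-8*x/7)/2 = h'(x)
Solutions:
 h(x) = C1 + 24*sin(7*x/4)/49 + 21*exp(-8*x/7)/16


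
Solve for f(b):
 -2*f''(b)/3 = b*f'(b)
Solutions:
 f(b) = C1 + C2*erf(sqrt(3)*b/2)


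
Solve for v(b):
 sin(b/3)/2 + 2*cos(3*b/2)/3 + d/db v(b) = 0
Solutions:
 v(b) = C1 - 4*sin(3*b/2)/9 + 3*cos(b/3)/2


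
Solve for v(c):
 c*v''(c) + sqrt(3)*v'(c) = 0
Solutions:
 v(c) = C1 + C2*c^(1 - sqrt(3))


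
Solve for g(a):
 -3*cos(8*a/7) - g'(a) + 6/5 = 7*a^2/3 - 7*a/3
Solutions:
 g(a) = C1 - 7*a^3/9 + 7*a^2/6 + 6*a/5 - 21*sin(8*a/7)/8


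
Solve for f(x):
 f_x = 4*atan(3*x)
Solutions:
 f(x) = C1 + 4*x*atan(3*x) - 2*log(9*x^2 + 1)/3


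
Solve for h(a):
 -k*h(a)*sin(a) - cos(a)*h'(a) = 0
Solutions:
 h(a) = C1*exp(k*log(cos(a)))


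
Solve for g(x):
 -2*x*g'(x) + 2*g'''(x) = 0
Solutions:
 g(x) = C1 + Integral(C2*airyai(x) + C3*airybi(x), x)


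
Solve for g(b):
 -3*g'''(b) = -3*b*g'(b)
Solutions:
 g(b) = C1 + Integral(C2*airyai(b) + C3*airybi(b), b)


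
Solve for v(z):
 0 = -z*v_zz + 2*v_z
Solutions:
 v(z) = C1 + C2*z^3


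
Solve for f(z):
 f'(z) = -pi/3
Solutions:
 f(z) = C1 - pi*z/3


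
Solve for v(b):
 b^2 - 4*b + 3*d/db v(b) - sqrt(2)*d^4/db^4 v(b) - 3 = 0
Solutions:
 v(b) = C1 + C4*exp(2^(5/6)*3^(1/3)*b/2) - b^3/9 + 2*b^2/3 + b + (C2*sin(6^(5/6)*b/4) + C3*cos(6^(5/6)*b/4))*exp(-2^(5/6)*3^(1/3)*b/4)


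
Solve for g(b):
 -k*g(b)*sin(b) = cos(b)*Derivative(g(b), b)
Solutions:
 g(b) = C1*exp(k*log(cos(b)))


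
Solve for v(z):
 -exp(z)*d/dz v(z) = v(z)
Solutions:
 v(z) = C1*exp(exp(-z))


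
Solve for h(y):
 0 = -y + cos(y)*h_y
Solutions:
 h(y) = C1 + Integral(y/cos(y), y)


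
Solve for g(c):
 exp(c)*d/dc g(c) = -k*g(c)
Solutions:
 g(c) = C1*exp(k*exp(-c))


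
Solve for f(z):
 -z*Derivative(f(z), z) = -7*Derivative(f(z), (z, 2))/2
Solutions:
 f(z) = C1 + C2*erfi(sqrt(7)*z/7)


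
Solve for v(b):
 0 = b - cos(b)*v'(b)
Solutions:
 v(b) = C1 + Integral(b/cos(b), b)


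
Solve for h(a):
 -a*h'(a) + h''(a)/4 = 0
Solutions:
 h(a) = C1 + C2*erfi(sqrt(2)*a)


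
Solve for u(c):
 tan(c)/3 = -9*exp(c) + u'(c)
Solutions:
 u(c) = C1 + 9*exp(c) - log(cos(c))/3


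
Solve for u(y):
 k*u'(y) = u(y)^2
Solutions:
 u(y) = -k/(C1*k + y)


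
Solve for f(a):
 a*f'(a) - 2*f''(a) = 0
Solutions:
 f(a) = C1 + C2*erfi(a/2)


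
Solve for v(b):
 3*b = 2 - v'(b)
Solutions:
 v(b) = C1 - 3*b^2/2 + 2*b


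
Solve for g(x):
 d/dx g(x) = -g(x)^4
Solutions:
 g(x) = (-3^(2/3) - 3*3^(1/6)*I)*(1/(C1 + x))^(1/3)/6
 g(x) = (-3^(2/3) + 3*3^(1/6)*I)*(1/(C1 + x))^(1/3)/6
 g(x) = (1/(C1 + 3*x))^(1/3)


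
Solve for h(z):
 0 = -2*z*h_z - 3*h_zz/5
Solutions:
 h(z) = C1 + C2*erf(sqrt(15)*z/3)


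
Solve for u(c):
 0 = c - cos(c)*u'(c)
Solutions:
 u(c) = C1 + Integral(c/cos(c), c)


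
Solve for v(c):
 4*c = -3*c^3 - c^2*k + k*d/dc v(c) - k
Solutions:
 v(c) = C1 + 3*c^4/(4*k) + c^3/3 + 2*c^2/k + c


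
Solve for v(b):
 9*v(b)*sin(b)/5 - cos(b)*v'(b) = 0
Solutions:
 v(b) = C1/cos(b)^(9/5)


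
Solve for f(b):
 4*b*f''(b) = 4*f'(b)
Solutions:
 f(b) = C1 + C2*b^2


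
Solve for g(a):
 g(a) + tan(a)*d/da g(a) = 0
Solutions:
 g(a) = C1/sin(a)


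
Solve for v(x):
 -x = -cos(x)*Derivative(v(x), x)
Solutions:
 v(x) = C1 + Integral(x/cos(x), x)


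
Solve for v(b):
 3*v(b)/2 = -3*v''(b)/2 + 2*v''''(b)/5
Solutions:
 v(b) = C1*exp(-sqrt(2)*b*sqrt(15 + sqrt(465))/4) + C2*exp(sqrt(2)*b*sqrt(15 + sqrt(465))/4) + C3*sin(sqrt(2)*b*sqrt(-15 + sqrt(465))/4) + C4*cos(sqrt(2)*b*sqrt(-15 + sqrt(465))/4)


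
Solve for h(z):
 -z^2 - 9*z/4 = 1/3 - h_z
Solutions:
 h(z) = C1 + z^3/3 + 9*z^2/8 + z/3


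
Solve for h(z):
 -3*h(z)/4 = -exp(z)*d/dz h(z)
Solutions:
 h(z) = C1*exp(-3*exp(-z)/4)


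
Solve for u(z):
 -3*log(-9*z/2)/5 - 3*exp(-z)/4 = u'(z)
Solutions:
 u(z) = C1 - 3*z*log(-z)/5 + 3*z*(-2*log(3) + log(2) + 1)/5 + 3*exp(-z)/4


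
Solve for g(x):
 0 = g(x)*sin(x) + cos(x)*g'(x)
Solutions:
 g(x) = C1*cos(x)


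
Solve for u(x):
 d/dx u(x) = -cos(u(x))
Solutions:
 u(x) = pi - asin((C1 + exp(2*x))/(C1 - exp(2*x)))
 u(x) = asin((C1 + exp(2*x))/(C1 - exp(2*x)))


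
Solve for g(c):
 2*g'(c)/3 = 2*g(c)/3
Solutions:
 g(c) = C1*exp(c)


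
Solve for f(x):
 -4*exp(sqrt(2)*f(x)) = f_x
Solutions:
 f(x) = sqrt(2)*(2*log(1/(C1 + 4*x)) - log(2))/4


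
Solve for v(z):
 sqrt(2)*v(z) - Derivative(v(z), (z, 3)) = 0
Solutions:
 v(z) = C3*exp(2^(1/6)*z) + (C1*sin(2^(1/6)*sqrt(3)*z/2) + C2*cos(2^(1/6)*sqrt(3)*z/2))*exp(-2^(1/6)*z/2)


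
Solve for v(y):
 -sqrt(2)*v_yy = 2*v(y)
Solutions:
 v(y) = C1*sin(2^(1/4)*y) + C2*cos(2^(1/4)*y)


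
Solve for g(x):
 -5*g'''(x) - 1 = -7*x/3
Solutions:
 g(x) = C1 + C2*x + C3*x^2 + 7*x^4/360 - x^3/30


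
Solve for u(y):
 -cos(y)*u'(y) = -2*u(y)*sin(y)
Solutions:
 u(y) = C1/cos(y)^2


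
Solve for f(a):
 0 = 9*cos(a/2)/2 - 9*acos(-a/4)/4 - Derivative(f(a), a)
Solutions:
 f(a) = C1 - 9*a*acos(-a/4)/4 - 9*sqrt(16 - a^2)/4 + 9*sin(a/2)


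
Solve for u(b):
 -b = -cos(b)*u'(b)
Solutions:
 u(b) = C1 + Integral(b/cos(b), b)


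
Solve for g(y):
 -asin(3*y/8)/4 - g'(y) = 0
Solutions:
 g(y) = C1 - y*asin(3*y/8)/4 - sqrt(64 - 9*y^2)/12


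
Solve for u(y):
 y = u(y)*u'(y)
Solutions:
 u(y) = -sqrt(C1 + y^2)
 u(y) = sqrt(C1 + y^2)


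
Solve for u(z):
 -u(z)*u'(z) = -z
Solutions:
 u(z) = -sqrt(C1 + z^2)
 u(z) = sqrt(C1 + z^2)


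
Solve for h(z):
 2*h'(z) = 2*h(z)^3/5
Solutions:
 h(z) = -sqrt(10)*sqrt(-1/(C1 + z))/2
 h(z) = sqrt(10)*sqrt(-1/(C1 + z))/2


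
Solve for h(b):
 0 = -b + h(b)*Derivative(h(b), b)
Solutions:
 h(b) = -sqrt(C1 + b^2)
 h(b) = sqrt(C1 + b^2)


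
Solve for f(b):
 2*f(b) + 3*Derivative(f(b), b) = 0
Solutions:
 f(b) = C1*exp(-2*b/3)


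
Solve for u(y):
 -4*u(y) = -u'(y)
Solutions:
 u(y) = C1*exp(4*y)


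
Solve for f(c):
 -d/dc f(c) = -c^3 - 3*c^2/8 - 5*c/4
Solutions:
 f(c) = C1 + c^4/4 + c^3/8 + 5*c^2/8


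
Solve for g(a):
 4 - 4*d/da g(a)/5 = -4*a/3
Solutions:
 g(a) = C1 + 5*a^2/6 + 5*a


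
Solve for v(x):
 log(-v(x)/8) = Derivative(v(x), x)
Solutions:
 -Integral(1/(log(-_y) - 3*log(2)), (_y, v(x))) = C1 - x


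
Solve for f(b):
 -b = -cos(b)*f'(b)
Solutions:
 f(b) = C1 + Integral(b/cos(b), b)


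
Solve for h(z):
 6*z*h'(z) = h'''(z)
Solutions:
 h(z) = C1 + Integral(C2*airyai(6^(1/3)*z) + C3*airybi(6^(1/3)*z), z)


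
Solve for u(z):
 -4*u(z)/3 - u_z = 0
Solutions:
 u(z) = C1*exp(-4*z/3)


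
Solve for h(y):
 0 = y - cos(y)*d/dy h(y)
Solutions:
 h(y) = C1 + Integral(y/cos(y), y)


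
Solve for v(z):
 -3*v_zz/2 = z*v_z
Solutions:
 v(z) = C1 + C2*erf(sqrt(3)*z/3)


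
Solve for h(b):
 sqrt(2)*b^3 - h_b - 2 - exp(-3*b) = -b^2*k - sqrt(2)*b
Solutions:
 h(b) = C1 + sqrt(2)*b^4/4 + b^3*k/3 + sqrt(2)*b^2/2 - 2*b + exp(-3*b)/3


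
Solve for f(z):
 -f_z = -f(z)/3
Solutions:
 f(z) = C1*exp(z/3)


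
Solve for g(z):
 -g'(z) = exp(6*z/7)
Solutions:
 g(z) = C1 - 7*exp(6*z/7)/6


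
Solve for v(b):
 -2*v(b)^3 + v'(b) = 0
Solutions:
 v(b) = -sqrt(2)*sqrt(-1/(C1 + 2*b))/2
 v(b) = sqrt(2)*sqrt(-1/(C1 + 2*b))/2


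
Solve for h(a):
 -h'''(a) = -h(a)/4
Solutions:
 h(a) = C3*exp(2^(1/3)*a/2) + (C1*sin(2^(1/3)*sqrt(3)*a/4) + C2*cos(2^(1/3)*sqrt(3)*a/4))*exp(-2^(1/3)*a/4)


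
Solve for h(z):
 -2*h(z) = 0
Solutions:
 h(z) = 0


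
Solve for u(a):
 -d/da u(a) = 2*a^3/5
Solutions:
 u(a) = C1 - a^4/10


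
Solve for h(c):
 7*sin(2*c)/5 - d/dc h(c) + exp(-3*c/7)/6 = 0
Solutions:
 h(c) = C1 - 7*cos(2*c)/10 - 7*exp(-3*c/7)/18


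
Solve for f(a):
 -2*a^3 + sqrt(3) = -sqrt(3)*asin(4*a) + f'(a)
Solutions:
 f(a) = C1 - a^4/2 + sqrt(3)*a + sqrt(3)*(a*asin(4*a) + sqrt(1 - 16*a^2)/4)


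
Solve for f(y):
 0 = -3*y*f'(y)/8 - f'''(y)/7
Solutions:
 f(y) = C1 + Integral(C2*airyai(-21^(1/3)*y/2) + C3*airybi(-21^(1/3)*y/2), y)


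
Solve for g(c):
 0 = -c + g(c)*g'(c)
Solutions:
 g(c) = -sqrt(C1 + c^2)
 g(c) = sqrt(C1 + c^2)


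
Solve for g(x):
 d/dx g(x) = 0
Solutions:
 g(x) = C1


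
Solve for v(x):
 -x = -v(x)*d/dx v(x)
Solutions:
 v(x) = -sqrt(C1 + x^2)
 v(x) = sqrt(C1 + x^2)


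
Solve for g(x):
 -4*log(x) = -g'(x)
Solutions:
 g(x) = C1 + 4*x*log(x) - 4*x


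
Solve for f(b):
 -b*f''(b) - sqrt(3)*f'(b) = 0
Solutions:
 f(b) = C1 + C2*b^(1 - sqrt(3))


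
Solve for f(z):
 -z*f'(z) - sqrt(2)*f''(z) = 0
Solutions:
 f(z) = C1 + C2*erf(2^(1/4)*z/2)


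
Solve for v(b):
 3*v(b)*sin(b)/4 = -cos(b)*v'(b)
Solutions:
 v(b) = C1*cos(b)^(3/4)


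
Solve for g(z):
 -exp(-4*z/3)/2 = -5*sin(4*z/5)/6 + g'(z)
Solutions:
 g(z) = C1 - 25*cos(4*z/5)/24 + 3*exp(-4*z/3)/8


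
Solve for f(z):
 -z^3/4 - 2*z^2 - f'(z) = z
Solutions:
 f(z) = C1 - z^4/16 - 2*z^3/3 - z^2/2


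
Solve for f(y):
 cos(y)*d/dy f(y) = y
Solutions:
 f(y) = C1 + Integral(y/cos(y), y)


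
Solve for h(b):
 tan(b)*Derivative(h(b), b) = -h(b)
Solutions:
 h(b) = C1/sin(b)


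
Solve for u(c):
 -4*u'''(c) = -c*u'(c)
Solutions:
 u(c) = C1 + Integral(C2*airyai(2^(1/3)*c/2) + C3*airybi(2^(1/3)*c/2), c)


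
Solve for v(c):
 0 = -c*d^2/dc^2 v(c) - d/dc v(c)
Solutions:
 v(c) = C1 + C2*log(c)


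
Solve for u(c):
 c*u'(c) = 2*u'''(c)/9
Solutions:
 u(c) = C1 + Integral(C2*airyai(6^(2/3)*c/2) + C3*airybi(6^(2/3)*c/2), c)


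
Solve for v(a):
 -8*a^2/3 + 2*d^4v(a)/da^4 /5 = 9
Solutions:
 v(a) = C1 + C2*a + C3*a^2 + C4*a^3 + a^6/54 + 15*a^4/16


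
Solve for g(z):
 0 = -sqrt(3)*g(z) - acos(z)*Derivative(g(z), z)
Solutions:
 g(z) = C1*exp(-sqrt(3)*Integral(1/acos(z), z))


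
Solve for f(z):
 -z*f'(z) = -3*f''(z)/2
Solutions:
 f(z) = C1 + C2*erfi(sqrt(3)*z/3)


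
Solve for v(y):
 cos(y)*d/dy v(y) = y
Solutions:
 v(y) = C1 + Integral(y/cos(y), y)


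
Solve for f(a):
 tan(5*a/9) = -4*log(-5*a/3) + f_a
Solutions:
 f(a) = C1 + 4*a*log(-a) - 4*a*log(3) - 4*a + 4*a*log(5) - 9*log(cos(5*a/9))/5


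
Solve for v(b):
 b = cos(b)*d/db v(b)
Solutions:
 v(b) = C1 + Integral(b/cos(b), b)


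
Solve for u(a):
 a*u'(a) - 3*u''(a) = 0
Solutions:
 u(a) = C1 + C2*erfi(sqrt(6)*a/6)


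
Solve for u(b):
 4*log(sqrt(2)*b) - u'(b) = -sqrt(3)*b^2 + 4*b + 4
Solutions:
 u(b) = C1 + sqrt(3)*b^3/3 - 2*b^2 + 4*b*log(b) - 8*b + b*log(4)


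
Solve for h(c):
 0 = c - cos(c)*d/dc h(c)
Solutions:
 h(c) = C1 + Integral(c/cos(c), c)


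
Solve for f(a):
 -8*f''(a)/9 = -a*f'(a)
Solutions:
 f(a) = C1 + C2*erfi(3*a/4)


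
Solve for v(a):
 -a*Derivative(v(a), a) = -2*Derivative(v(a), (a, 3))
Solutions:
 v(a) = C1 + Integral(C2*airyai(2^(2/3)*a/2) + C3*airybi(2^(2/3)*a/2), a)


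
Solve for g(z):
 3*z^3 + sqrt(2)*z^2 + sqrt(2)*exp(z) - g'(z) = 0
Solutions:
 g(z) = C1 + 3*z^4/4 + sqrt(2)*z^3/3 + sqrt(2)*exp(z)


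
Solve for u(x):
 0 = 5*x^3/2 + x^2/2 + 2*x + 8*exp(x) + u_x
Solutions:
 u(x) = C1 - 5*x^4/8 - x^3/6 - x^2 - 8*exp(x)


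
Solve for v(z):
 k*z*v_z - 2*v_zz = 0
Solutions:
 v(z) = Piecewise((-sqrt(pi)*C1*erf(z*sqrt(-k)/2)/sqrt(-k) - C2, (k > 0) | (k < 0)), (-C1*z - C2, True))


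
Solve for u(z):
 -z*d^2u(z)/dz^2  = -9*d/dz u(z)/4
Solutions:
 u(z) = C1 + C2*z^(13/4)


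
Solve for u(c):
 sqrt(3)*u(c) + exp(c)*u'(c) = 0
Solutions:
 u(c) = C1*exp(sqrt(3)*exp(-c))


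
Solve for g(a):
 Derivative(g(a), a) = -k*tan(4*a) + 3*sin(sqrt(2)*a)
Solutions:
 g(a) = C1 + k*log(cos(4*a))/4 - 3*sqrt(2)*cos(sqrt(2)*a)/2


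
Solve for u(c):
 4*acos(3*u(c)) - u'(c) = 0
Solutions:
 Integral(1/acos(3*_y), (_y, u(c))) = C1 + 4*c


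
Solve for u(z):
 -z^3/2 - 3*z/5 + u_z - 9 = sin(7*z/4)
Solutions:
 u(z) = C1 + z^4/8 + 3*z^2/10 + 9*z - 4*cos(7*z/4)/7


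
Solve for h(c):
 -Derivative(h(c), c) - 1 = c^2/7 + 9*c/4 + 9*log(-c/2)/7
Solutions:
 h(c) = C1 - c^3/21 - 9*c^2/8 - 9*c*log(-c)/7 + c*(2 + 9*log(2))/7


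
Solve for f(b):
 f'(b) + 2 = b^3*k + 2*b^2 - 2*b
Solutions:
 f(b) = C1 + b^4*k/4 + 2*b^3/3 - b^2 - 2*b


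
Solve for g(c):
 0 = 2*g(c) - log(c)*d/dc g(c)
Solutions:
 g(c) = C1*exp(2*li(c))


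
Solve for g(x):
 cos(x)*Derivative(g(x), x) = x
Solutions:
 g(x) = C1 + Integral(x/cos(x), x)


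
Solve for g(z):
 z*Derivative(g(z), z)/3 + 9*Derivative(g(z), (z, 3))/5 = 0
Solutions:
 g(z) = C1 + Integral(C2*airyai(-5^(1/3)*z/3) + C3*airybi(-5^(1/3)*z/3), z)


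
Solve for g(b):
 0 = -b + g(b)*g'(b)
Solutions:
 g(b) = -sqrt(C1 + b^2)
 g(b) = sqrt(C1 + b^2)


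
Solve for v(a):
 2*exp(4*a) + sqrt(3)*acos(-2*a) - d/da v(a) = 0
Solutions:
 v(a) = C1 + sqrt(3)*(a*acos(-2*a) + sqrt(1 - 4*a^2)/2) + exp(4*a)/2


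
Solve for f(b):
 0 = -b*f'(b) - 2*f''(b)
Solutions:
 f(b) = C1 + C2*erf(b/2)


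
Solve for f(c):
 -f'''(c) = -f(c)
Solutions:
 f(c) = C3*exp(c) + (C1*sin(sqrt(3)*c/2) + C2*cos(sqrt(3)*c/2))*exp(-c/2)


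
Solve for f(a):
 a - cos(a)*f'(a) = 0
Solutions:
 f(a) = C1 + Integral(a/cos(a), a)


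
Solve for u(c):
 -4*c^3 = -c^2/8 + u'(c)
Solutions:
 u(c) = C1 - c^4 + c^3/24


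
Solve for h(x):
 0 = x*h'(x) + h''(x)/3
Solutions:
 h(x) = C1 + C2*erf(sqrt(6)*x/2)


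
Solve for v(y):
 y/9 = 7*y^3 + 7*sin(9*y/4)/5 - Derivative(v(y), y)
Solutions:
 v(y) = C1 + 7*y^4/4 - y^2/18 - 28*cos(9*y/4)/45


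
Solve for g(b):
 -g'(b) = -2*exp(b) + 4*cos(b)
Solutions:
 g(b) = C1 + 2*exp(b) - 4*sin(b)


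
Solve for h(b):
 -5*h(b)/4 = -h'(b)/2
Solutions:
 h(b) = C1*exp(5*b/2)


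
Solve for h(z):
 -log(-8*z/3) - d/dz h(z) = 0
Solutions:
 h(z) = C1 - z*log(-z) + z*(-3*log(2) + 1 + log(3))


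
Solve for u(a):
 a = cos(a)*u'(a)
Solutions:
 u(a) = C1 + Integral(a/cos(a), a)


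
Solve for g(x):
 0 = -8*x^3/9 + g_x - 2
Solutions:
 g(x) = C1 + 2*x^4/9 + 2*x


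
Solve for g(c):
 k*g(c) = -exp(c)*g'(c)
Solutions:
 g(c) = C1*exp(k*exp(-c))


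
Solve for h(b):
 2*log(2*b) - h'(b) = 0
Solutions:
 h(b) = C1 + 2*b*log(b) - 2*b + b*log(4)


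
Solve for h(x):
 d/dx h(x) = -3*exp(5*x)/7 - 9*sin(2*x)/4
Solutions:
 h(x) = C1 - 3*exp(5*x)/35 + 9*cos(2*x)/8


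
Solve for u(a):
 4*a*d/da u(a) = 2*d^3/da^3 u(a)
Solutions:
 u(a) = C1 + Integral(C2*airyai(2^(1/3)*a) + C3*airybi(2^(1/3)*a), a)


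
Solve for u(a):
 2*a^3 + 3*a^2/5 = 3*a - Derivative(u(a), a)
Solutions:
 u(a) = C1 - a^4/2 - a^3/5 + 3*a^2/2


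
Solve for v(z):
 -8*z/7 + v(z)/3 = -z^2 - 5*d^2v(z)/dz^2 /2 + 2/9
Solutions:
 v(z) = C1*sin(sqrt(30)*z/15) + C2*cos(sqrt(30)*z/15) - 3*z^2 + 24*z/7 + 137/3


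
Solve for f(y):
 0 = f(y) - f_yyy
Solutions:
 f(y) = C3*exp(y) + (C1*sin(sqrt(3)*y/2) + C2*cos(sqrt(3)*y/2))*exp(-y/2)


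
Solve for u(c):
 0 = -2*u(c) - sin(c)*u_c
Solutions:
 u(c) = C1*(cos(c) + 1)/(cos(c) - 1)


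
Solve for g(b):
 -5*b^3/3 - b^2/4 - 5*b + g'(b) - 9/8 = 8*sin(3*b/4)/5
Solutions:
 g(b) = C1 + 5*b^4/12 + b^3/12 + 5*b^2/2 + 9*b/8 - 32*cos(3*b/4)/15


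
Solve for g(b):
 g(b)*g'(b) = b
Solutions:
 g(b) = -sqrt(C1 + b^2)
 g(b) = sqrt(C1 + b^2)


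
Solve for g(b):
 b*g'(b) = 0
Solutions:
 g(b) = C1


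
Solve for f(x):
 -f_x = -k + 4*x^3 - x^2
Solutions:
 f(x) = C1 + k*x - x^4 + x^3/3


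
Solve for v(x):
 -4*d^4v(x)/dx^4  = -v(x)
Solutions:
 v(x) = C1*exp(-sqrt(2)*x/2) + C2*exp(sqrt(2)*x/2) + C3*sin(sqrt(2)*x/2) + C4*cos(sqrt(2)*x/2)


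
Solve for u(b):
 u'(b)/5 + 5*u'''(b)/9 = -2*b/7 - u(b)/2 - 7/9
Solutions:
 u(b) = C1*exp(-6^(1/3)*b*(-(75 + sqrt(5673))^(1/3) + 2*6^(1/3)/(75 + sqrt(5673))^(1/3))/20)*sin(2^(1/3)*3^(1/6)*b*(6*2^(1/3)/(75 + sqrt(5673))^(1/3) + 3^(2/3)*(75 + sqrt(5673))^(1/3))/20) + C2*exp(-6^(1/3)*b*(-(75 + sqrt(5673))^(1/3) + 2*6^(1/3)/(75 + sqrt(5673))^(1/3))/20)*cos(2^(1/3)*3^(1/6)*b*(6*2^(1/3)/(75 + sqrt(5673))^(1/3) + 3^(2/3)*(75 + sqrt(5673))^(1/3))/20) + C3*exp(6^(1/3)*b*(-(75 + sqrt(5673))^(1/3) + 2*6^(1/3)/(75 + sqrt(5673))^(1/3))/10) - 4*b/7 - 418/315


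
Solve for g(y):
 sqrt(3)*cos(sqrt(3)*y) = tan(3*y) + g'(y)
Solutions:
 g(y) = C1 + log(cos(3*y))/3 + sin(sqrt(3)*y)


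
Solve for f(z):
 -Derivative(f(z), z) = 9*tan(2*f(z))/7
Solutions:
 f(z) = -asin(C1*exp(-18*z/7))/2 + pi/2
 f(z) = asin(C1*exp(-18*z/7))/2


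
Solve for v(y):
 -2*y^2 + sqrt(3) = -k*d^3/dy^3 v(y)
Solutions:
 v(y) = C1 + C2*y + C3*y^2 + y^5/(30*k) - sqrt(3)*y^3/(6*k)
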